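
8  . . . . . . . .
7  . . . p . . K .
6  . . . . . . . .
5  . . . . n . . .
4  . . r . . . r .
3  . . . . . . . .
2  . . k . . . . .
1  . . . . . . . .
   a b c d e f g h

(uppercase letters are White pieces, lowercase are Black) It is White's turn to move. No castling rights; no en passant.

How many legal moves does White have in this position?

White to move; king on g7.
In check: yes, from the black rook on g4.
Legal moves: Kh8, Kf8, Kh7, Kh6, Kf6.
Count: 5.

5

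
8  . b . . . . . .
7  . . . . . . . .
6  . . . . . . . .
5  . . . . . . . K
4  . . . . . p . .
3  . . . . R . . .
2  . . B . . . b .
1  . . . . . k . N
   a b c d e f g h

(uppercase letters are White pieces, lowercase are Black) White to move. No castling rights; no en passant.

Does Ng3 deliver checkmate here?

no

After Ng3: black king on f1; in check: yes, from the white knight on g3.
Black has 3 legal replies: Kf2, Kg1, fxg3.
In check but a legal move exists → not checkmate.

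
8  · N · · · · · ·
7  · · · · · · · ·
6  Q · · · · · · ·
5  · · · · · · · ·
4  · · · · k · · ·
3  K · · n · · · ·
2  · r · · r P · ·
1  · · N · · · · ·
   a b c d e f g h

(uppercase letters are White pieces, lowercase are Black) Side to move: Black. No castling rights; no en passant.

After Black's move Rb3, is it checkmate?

no

After Rb3: white king on a3; in check: yes, from the black rook on b3.
White has 3 legal replies: Ka4, Kxb3, Nxb3.
In check but a legal move exists → not checkmate.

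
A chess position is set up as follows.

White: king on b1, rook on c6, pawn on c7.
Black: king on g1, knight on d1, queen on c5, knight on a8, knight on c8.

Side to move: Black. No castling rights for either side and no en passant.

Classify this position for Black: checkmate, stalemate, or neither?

neither

Black to move; black king on g1.
In check: no.
Legal moves for Black include: Ne7, Na7, Nd6, Ncb6, Nxc7, Nab6, Qf8, Qe7, Qa7, Qd6, Qxc6, Qb6+, Qh5, Qg5, Qf5+, Qe5, Qd5, Qb5+, ... (list truncated; more exist).
Black has legal moves and is not in check → neither.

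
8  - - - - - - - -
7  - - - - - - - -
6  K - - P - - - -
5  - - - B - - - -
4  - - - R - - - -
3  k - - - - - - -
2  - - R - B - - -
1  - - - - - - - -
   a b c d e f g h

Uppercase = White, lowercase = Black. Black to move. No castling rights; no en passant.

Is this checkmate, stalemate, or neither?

Black to move; black king on a3.
In check: no.
King squares — a2: attacked by Rc2; b2: attacked by Rc2; b3: attacked by Bd5; a4: attacked by Rd4; b4: attacked by Rd4.
Legal moves for Black: none.
Not in check and no legal moves → stalemate.

stalemate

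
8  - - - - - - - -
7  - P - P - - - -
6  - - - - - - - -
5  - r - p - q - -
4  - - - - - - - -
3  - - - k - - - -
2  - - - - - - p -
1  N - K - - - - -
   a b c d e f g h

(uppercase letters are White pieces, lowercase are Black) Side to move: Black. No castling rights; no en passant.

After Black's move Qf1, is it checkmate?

After Qf1: white king on c1; in check: yes, from the black queen on f1.
King squares — b1: attacked by Qf1; d1: attacked by Qf1; b2: attacked by Rb5; c2: attacked by Kd3; d2: attacked by Kd3.
White has no legal moves → checkmate.

yes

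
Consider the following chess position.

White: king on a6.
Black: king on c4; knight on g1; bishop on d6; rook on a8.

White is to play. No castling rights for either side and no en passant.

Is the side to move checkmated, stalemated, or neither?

neither

White to move; white king on a6.
In check: yes, from the black rook on a8.
King squares — a5: attacked by Ra8; b5: attacked by Kc4; b6: available; a7: attacked by Ra8; b7: available.
Legal moves for White: Kb7, Kb6.
White is in check but has 2 legal moves → neither.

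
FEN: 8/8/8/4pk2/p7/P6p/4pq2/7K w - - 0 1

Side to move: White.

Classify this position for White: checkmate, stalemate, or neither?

White to move; white king on h1.
In check: no.
King squares — g1: attacked by Qf2; g2: attacked by Qf2; h2: attacked by Qf2.
Legal moves for White: none.
Not in check and no legal moves → stalemate.

stalemate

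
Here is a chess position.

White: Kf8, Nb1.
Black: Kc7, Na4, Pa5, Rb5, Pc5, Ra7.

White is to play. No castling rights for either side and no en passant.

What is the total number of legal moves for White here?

White to move; king on f8.
In check: no.
Legal moves: Kg8, Ke8, Kg7, Kf7, Ke7, Nc3, Na3, Nd2.
Count: 8.

8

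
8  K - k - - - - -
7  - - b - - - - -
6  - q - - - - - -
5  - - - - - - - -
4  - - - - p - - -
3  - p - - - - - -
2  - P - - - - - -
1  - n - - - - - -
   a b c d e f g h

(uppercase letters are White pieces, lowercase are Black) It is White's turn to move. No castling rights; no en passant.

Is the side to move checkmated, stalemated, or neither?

stalemate

White to move; white king on a8.
In check: no.
King squares — a7: attacked by Qb6; b7: attacked by Qb6; b8: attacked by Qb6.
Legal moves for White: none.
Not in check and no legal moves → stalemate.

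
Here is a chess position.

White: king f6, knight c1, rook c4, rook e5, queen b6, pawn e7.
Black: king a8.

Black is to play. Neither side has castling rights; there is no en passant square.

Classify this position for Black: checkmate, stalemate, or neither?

stalemate

Black to move; black king on a8.
In check: no.
King squares — a7: attacked by Qb6; b7: attacked by Qb6; b8: attacked by Qb6.
Legal moves for Black: none.
Not in check and no legal moves → stalemate.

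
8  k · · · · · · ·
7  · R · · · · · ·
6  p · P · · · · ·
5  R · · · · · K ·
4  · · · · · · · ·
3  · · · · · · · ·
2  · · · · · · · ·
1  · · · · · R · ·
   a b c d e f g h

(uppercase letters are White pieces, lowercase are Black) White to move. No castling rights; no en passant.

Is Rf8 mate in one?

yes

After Rf8: black king on a8; in check: yes, from the white rook on f8.
King squares — a7: attacked by Rb7; b7: attacked by Pc6; b8: attacked by Rb7.
Black has no legal moves → checkmate.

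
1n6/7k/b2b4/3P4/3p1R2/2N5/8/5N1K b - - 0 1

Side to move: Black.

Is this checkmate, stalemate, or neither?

Black to move; black king on h7.
In check: no.
Legal moves for Black include: Nd7, Nc6, Kh8, Kg8, Kg7, Kh6, Kg6, Bf8, Be7, Bc7, Be5, Bc5, Bxf4, Bb4, Ba3, Bc8, Bb7, Bb5, ... (list truncated; more exist).
Black has legal moves and is not in check → neither.

neither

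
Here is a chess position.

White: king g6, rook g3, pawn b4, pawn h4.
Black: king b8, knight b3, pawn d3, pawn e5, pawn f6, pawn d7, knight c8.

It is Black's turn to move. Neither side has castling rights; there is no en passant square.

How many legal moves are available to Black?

19

Black to move; king on b8.
In check: no.
Legal moves: Ne7+, Na7, Nd6, Nb6, Ka8, Kc7, Kb7, Ka7, Nc5, Na5, Nd4, Nd2, Nc1, Na1, d6, f5, e4, d2, d5.
Count: 19.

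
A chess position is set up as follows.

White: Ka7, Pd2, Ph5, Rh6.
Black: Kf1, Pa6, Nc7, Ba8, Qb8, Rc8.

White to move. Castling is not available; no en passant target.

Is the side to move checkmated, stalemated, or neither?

White to move; white king on a7.
In check: yes, from the black queen on b8.
King squares — a6: attacked by Nc7; b6: attacked by Qb8; b7: attacked by Ba8; a8: attacked by Nc7; b8: attacked by Rc8.
Legal moves for White: none.
In check with no legal moves → checkmate.

checkmate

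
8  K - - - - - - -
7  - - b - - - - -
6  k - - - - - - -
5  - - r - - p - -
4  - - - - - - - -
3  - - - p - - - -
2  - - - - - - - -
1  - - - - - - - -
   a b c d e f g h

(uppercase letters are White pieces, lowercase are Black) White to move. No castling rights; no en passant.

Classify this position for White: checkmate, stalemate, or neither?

White to move; white king on a8.
In check: no.
King squares — a7: attacked by Ka6; b7: attacked by Ka6; b8: attacked by Bc7.
Legal moves for White: none.
Not in check and no legal moves → stalemate.

stalemate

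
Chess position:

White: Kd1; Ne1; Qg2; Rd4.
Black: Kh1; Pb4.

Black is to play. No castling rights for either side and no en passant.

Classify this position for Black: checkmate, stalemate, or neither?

checkmate

Black to move; black king on h1.
In check: yes, from the white queen on g2.
King squares — g1: attacked by Qg2; g2: attacked by Ne1; h2: attacked by Qg2.
Legal moves for Black: none.
In check with no legal moves → checkmate.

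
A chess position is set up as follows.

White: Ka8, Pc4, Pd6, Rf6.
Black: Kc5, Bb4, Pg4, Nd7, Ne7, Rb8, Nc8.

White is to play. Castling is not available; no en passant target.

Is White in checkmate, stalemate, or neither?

checkmate

White to move; white king on a8.
In check: yes, from the black rook on b8.
King squares — a7: attacked by Nc8; b7: attacked by Rb8; b8: attacked by Nd7.
Legal moves for White: none.
In check with no legal moves → checkmate.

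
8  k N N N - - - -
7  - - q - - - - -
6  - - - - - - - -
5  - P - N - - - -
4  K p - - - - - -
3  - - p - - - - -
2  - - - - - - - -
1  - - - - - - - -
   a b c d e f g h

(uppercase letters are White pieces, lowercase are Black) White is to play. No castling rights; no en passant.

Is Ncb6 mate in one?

no

After Ncb6: black king on a8; in check: yes, from the white knight on b6.
Black has 3 legal replies: Kxb8, Ka7, Qxb6.
In check but a legal move exists → not checkmate.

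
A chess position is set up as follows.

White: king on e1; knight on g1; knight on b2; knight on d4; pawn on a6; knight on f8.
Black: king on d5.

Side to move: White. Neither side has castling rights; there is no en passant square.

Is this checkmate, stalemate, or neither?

neither

White to move; white king on e1.
In check: no.
Legal moves for White include: Nh7, Nd7, Ng6, Nfe6, Nde6, Nc6, Nf5, Nb5, Ndf3, Nb3, Nde2, Nc2, Nc4, Na4, Nd3, Nd1, Nh3, Ngf3, ... (list truncated; more exist).
White has legal moves and is not in check → neither.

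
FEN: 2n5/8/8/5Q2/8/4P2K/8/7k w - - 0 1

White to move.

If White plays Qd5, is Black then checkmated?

After Qd5: black king on h1; in check: yes, from the white queen on d5.
Black has 1 legal reply: Kg1.
In check but a legal move exists → not checkmate.

no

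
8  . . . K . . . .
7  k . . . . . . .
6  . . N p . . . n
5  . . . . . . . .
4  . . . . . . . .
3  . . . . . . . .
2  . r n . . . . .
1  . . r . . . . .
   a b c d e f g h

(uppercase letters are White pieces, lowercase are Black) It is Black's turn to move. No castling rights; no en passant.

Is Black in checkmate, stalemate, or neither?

Black to move; black king on a7.
In check: yes, from the white knight on c6.
King squares — a6: available; b6: available; b7: available; a8: available; b8: attacked by Nc6.
Legal moves for Black: Ka8, Kb7, Kb6, Ka6.
Black is in check but has 4 legal moves → neither.

neither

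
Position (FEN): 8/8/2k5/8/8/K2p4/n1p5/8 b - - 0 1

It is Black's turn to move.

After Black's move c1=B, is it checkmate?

After c1=B: white king on a3; in check: yes, from the black bishop on c1.
White has 3 legal replies: Ka4, Kb3, Kxa2.
In check but a legal move exists → not checkmate.

no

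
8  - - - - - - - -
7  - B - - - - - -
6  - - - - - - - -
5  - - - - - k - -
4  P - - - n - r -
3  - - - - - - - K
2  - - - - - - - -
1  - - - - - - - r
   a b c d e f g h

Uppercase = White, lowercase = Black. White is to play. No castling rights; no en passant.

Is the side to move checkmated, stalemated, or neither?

checkmate

White to move; white king on h3.
In check: yes, from the black rook on h1.
King squares — g2: attacked by Rg4; h2: attacked by Rh1; g3: attacked by Ne4; g4: attacked by Kf5; h4: attacked by Rh1.
Legal moves for White: none.
In check with no legal moves → checkmate.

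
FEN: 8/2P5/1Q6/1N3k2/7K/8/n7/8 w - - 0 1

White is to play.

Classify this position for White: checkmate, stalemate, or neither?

White to move; white king on h4.
In check: no.
Legal moves for White include: Qb8, Qb7, Qa7, Qh6, Qg6+, Qf6+, Qe6+, Qd6, Qc6, Qa6, Qc5+, Qa5, Qd4, Qe3, Qf2+, Qg1, Na7, Nd6+, ... (list truncated; more exist).
White has legal moves and is not in check → neither.

neither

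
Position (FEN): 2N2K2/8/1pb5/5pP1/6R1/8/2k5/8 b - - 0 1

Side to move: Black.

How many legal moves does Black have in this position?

22

Black to move; king on c2.
In check: no.
Legal moves: Be8, Ba8, Bd7, Bb7, Bd5, Bb5, Be4, Ba4, Bf3, Bg2, Bh1, Kd3, Kc3, Kb3, Kd2, Kb2, Kd1, Kc1, Kb1, fxg4, b5, f4.
Count: 22.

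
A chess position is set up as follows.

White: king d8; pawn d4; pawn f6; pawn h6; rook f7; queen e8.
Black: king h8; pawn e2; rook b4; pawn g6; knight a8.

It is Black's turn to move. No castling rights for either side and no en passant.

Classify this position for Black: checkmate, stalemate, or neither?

Black to move; black king on h8.
In check: yes, from the white queen on e8.
King squares — g7: attacked by Pf6; h7: attacked by Rf7; g8: attacked by Qe8.
Legal moves for Black: none.
In check with no legal moves → checkmate.

checkmate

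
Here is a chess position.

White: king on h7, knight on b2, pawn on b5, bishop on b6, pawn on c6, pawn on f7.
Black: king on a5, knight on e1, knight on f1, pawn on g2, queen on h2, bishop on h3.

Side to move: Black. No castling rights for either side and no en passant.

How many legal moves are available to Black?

Black to move; king on a5.
In check: yes, from the white bishop on b6.
Legal moves: Kxb6, Kxb5, Kb4.
Count: 3.

3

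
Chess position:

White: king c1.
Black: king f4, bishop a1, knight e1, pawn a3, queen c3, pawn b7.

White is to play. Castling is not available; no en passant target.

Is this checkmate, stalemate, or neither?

White to move; white king on c1.
In check: yes, from the black queen on c3.
King squares — b1: available; d1: available; b2: attacked by Ba1; c2: attacked by Ne1; d2: attacked by Qc3.
Legal moves for White: Kd1, Kb1.
White is in check but has 2 legal moves → neither.

neither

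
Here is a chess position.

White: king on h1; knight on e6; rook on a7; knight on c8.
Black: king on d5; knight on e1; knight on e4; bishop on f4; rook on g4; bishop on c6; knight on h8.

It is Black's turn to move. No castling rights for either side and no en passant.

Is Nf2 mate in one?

yes

After Nf2: white king on h1; in check: yes, from the black knight on f2.
King squares — g1: attacked by Rg4; g2: attacked by Ne1; h2: attacked by Bf4.
White has no legal moves → checkmate.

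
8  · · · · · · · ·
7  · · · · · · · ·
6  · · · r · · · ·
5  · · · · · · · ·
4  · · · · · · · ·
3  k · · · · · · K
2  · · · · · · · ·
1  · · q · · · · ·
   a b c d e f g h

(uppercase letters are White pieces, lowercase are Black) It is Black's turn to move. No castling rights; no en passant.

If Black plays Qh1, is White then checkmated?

no

After Qh1: white king on h3; in check: yes, from the black queen on h1.
White has 2 legal replies: Kg4, Kg3.
In check but a legal move exists → not checkmate.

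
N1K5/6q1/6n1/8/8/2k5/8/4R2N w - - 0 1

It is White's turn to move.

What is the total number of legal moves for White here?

19

White to move; king on c8.
In check: no.
Legal moves: Kd8, Kb8, Nc7, Nb6, Ng3, Nf2, Re8, Re7, Re6, Re5, Re4, Re3+, Re2, Rg1, Rf1, Rd1, Rc1+, Rb1, Ra1.
Count: 19.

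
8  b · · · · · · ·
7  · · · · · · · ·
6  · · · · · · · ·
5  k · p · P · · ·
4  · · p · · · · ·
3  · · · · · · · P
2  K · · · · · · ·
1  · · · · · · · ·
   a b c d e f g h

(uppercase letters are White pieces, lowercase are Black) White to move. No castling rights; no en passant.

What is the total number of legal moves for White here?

White to move; king on a2.
In check: no.
Legal moves: Ka3, Kb2, Kb1, Ka1, e6, h4.
Count: 6.

6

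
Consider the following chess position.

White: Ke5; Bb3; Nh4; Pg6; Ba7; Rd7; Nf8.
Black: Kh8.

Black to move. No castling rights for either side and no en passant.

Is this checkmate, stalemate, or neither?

Black to move; black king on h8.
In check: no.
King squares — g7: attacked by Rd7; h7: attacked by Pg6; g8: attacked by Bb3.
Legal moves for Black: none.
Not in check and no legal moves → stalemate.

stalemate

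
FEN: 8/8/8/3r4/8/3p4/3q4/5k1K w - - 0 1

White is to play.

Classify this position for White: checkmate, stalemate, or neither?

stalemate

White to move; white king on h1.
In check: no.
King squares — g1: attacked by Kf1; g2: attacked by Kf1; h2: attacked by Qd2.
Legal moves for White: none.
Not in check and no legal moves → stalemate.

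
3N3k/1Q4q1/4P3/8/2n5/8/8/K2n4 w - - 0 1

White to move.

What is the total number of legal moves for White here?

4

White to move; king on a1.
In check: yes, from the black queen on g7.
Legal moves: Ka2, Kb1, Qxg7+, Qb2.
Count: 4.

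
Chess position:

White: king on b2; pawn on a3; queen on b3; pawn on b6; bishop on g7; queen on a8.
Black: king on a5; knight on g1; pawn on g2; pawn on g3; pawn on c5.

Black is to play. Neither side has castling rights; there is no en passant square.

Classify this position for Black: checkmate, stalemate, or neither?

checkmate

Black to move; black king on a5.
In check: yes, from the white queen on a8.
King squares — a4: attacked by Qb3; b4: attacked by Pa3; b5: attacked by Qb3; a6: attacked by Qa8; b6: attacked by Qb3.
Legal moves for Black: none.
In check with no legal moves → checkmate.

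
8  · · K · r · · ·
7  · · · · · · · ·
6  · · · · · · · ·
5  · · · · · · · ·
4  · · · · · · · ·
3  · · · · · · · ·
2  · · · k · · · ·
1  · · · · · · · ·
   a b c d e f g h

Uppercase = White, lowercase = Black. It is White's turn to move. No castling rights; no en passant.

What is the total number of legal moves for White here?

3

White to move; king on c8.
In check: yes, from the black rook on e8.
Legal moves: Kd7, Kc7, Kb7.
Count: 3.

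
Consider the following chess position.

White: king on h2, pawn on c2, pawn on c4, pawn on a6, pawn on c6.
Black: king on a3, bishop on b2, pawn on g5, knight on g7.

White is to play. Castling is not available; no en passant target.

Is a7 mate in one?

After a7: black king on a3; in check: no.
Black is not in check, so this cannot be checkmate.

no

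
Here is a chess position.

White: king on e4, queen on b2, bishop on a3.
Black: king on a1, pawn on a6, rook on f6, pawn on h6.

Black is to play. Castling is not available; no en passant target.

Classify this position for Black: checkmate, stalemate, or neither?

Black to move; black king on a1.
In check: yes, from the white queen on b2.
King squares — b1: attacked by Qb2; a2: attacked by Qb2; b2: attacked by Ba3.
Legal moves for Black: none.
In check with no legal moves → checkmate.

checkmate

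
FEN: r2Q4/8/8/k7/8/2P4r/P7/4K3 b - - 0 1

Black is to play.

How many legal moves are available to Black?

4

Black to move; king on a5.
In check: yes, from the white queen on d8.
Legal moves: Ka6, Kb5, Ka4, Rxd8.
Count: 4.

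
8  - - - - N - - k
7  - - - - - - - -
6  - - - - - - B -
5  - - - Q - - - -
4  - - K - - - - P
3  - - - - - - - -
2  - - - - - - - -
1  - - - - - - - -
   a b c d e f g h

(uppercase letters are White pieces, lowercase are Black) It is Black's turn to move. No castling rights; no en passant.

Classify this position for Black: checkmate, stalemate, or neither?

Black to move; black king on h8.
In check: no.
King squares — g7: attacked by Ne8; h7: attacked by Bg6; g8: attacked by Qd5.
Legal moves for Black: none.
Not in check and no legal moves → stalemate.

stalemate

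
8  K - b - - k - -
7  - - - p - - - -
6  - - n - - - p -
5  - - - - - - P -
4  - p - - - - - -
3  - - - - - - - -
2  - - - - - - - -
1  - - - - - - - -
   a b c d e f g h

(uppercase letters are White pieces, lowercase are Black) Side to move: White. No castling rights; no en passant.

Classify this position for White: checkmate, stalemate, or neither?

stalemate

White to move; white king on a8.
In check: no.
King squares — a7: attacked by Nc6; b7: attacked by Bc8; b8: attacked by Nc6.
Legal moves for White: none.
Not in check and no legal moves → stalemate.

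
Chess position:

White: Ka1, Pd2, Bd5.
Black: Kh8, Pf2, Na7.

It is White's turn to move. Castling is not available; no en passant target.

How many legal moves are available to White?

18

White to move; king on a1.
In check: no.
Legal moves: Bg8, Ba8, Bf7, Bb7, Be6, Bc6, Be4, Bc4, Bf3, Bb3, Bg2, Ba2, Bh1, Kb2, Ka2, Kb1, d3, d4.
Count: 18.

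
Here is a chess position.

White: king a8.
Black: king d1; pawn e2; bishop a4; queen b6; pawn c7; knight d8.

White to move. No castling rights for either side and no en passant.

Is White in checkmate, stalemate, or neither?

stalemate

White to move; white king on a8.
In check: no.
King squares — a7: attacked by Qb6; b7: attacked by Qb6; b8: attacked by Qb6.
Legal moves for White: none.
Not in check and no legal moves → stalemate.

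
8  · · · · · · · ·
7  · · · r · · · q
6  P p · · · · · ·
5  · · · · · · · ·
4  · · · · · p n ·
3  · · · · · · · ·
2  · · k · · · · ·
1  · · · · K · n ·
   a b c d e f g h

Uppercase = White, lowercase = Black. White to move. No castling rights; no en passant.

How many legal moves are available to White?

2

White to move; king on e1.
In check: no.
Legal moves: Kf1, a7.
Count: 2.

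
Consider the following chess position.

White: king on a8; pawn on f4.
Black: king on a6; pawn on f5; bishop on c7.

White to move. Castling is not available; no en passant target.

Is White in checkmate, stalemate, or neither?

White to move; white king on a8.
In check: no.
King squares — a7: attacked by Ka6; b7: attacked by Ka6; b8: attacked by Bc7.
Legal moves for White: none.
Not in check and no legal moves → stalemate.

stalemate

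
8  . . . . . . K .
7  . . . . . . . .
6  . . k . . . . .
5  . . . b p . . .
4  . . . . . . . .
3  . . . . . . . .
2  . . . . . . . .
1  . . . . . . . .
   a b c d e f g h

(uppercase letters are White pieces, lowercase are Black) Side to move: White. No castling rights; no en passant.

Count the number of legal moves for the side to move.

White to move; king on g8.
In check: yes, from the black bishop on d5.
Legal moves: Kh8, Kf8, Kh7, Kg7.
Count: 4.

4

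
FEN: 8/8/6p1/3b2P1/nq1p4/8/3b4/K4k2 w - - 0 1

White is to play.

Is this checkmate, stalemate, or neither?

stalemate

White to move; white king on a1.
In check: no.
King squares — b1: attacked by Qb4; a2: attacked by Bd5; b2: attacked by Na4.
Legal moves for White: none.
Not in check and no legal moves → stalemate.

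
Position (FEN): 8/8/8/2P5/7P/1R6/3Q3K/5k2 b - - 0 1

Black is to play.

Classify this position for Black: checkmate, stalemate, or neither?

stalemate

Black to move; black king on f1.
In check: no.
King squares — e1: attacked by Qd2; g1: attacked by Kh2; e2: attacked by Qd2; f2: attacked by Qd2; g2: attacked by Qd2.
Legal moves for Black: none.
Not in check and no legal moves → stalemate.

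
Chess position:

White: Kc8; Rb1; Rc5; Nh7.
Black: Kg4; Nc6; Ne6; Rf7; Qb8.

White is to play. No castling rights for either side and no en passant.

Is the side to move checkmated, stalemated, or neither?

White to move; white king on c8.
In check: yes, from the black queen on b8.
King squares — b7: attacked by Rf7; c7: attacked by Ne6; d7: attacked by Rf7; b8: attacked by Nc6; d8: attacked by Nc6.
Legal moves for White: Rxb8.
White is in check but has 1 legal move → neither.

neither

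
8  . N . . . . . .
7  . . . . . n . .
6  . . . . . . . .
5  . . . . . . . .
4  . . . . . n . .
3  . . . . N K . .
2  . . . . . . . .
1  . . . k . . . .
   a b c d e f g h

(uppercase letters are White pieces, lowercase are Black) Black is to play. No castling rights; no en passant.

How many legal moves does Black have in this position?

Black to move; king on d1.
In check: yes, from the white knight on e3.
Legal moves: Kd2, Ke1, Kc1.
Count: 3.

3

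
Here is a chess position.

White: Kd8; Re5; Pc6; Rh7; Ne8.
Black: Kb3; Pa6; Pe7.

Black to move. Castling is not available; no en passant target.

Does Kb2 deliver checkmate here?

no

After Kb2: white king on d8; in check: no.
White is not in check, so this cannot be checkmate.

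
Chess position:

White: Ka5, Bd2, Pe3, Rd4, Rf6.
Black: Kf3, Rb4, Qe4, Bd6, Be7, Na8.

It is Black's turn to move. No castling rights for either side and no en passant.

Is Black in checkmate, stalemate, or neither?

Black to move; black king on f3.
In check: yes, from the white rook on f6.
Legal moves for Black: Kg4, Kg3, Kg2, Ke2, Bxf6, Bf4, Qf5+, Qf4.
Black is in check but has 8 legal moves → neither.

neither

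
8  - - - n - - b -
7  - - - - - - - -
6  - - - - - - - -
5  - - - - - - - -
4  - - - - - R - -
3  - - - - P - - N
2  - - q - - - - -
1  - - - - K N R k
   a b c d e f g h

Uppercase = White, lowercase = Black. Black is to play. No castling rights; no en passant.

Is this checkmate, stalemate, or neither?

checkmate

Black to move; black king on h1.
In check: yes, from the white rook on g1.
King squares — g1: attacked by Nh3; g2: attacked by Rg1; h2: attacked by Nf1.
Legal moves for Black: none.
In check with no legal moves → checkmate.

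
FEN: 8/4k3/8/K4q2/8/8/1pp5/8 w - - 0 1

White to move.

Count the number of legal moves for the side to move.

White to move; king on a5.
In check: yes, from the black queen on f5.
Legal moves: Kb6, Ka6, Kb4, Ka4.
Count: 4.

4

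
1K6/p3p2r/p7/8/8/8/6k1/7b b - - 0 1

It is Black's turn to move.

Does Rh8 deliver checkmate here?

no

After Rh8: white king on b8; in check: yes, from the black rook on h8.
White has 3 legal replies: Kc7, Kb7, Kxa7.
In check but a legal move exists → not checkmate.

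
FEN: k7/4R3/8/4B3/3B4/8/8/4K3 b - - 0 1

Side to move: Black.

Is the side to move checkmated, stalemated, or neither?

stalemate

Black to move; black king on a8.
In check: no.
King squares — a7: attacked by Bd4; b7: attacked by Re7; b8: attacked by Be5.
Legal moves for Black: none.
Not in check and no legal moves → stalemate.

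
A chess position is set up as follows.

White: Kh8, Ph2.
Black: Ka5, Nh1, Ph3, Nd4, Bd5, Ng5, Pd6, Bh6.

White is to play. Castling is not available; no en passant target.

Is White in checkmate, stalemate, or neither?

White to move; white king on h8.
In check: no.
King squares — g7: attacked by Bh6; h7: attacked by Ng5; g8: attacked by Bd5.
Legal moves for White: none.
Not in check and no legal moves → stalemate.

stalemate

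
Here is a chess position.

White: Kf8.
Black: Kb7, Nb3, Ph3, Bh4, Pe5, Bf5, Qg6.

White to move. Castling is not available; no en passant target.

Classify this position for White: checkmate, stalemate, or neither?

stalemate

White to move; white king on f8.
In check: no.
King squares — e7: attacked by Bh4; f7: attacked by Qg6; g7: attacked by Qg6; e8: attacked by Qg6; g8: attacked by Qg6.
Legal moves for White: none.
Not in check and no legal moves → stalemate.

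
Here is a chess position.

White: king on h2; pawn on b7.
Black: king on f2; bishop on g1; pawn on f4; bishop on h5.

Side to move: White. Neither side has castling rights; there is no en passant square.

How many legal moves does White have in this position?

2

White to move; king on h2.
In check: yes, from the black bishop on g1.
Legal moves: Kh3, Kh1.
Count: 2.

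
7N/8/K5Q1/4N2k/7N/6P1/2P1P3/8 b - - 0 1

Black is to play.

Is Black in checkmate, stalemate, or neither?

Black to move; black king on h5.
In check: yes, from the white queen on g6.
King squares — g4: attacked by Ne5; h4: attacked by Pg3; g5: attacked by Qg6; g6: attacked by Nh4; h6: attacked by Qg6.
Legal moves for Black: none.
In check with no legal moves → checkmate.

checkmate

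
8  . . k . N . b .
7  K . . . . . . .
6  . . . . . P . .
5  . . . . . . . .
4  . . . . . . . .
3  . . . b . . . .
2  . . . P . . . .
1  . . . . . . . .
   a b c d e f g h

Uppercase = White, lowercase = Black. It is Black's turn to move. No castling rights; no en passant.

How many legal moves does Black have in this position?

Black to move; king on c8.
In check: no.
Legal moves: Bgh7, Bf7, Be6, Bd5, Bgc4, Bb3, Ba2, Kd8, Kd7, Bdh7, Bg6, Ba6, Bf5, Bb5, Be4, Bdc4, Be2, Bc2, Bf1, Bb1.
Count: 20.

20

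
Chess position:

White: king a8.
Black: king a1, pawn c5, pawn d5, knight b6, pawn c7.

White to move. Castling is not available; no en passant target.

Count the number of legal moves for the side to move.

3

White to move; king on a8.
In check: yes, from the black knight on b6.
Legal moves: Kb8, Kb7, Ka7.
Count: 3.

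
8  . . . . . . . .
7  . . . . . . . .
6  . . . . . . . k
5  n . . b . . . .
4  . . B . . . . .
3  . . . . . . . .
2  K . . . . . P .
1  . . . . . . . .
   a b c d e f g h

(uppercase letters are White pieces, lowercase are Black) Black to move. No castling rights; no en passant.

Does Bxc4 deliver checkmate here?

no

After Bxc4: white king on a2; in check: yes, from the black bishop on c4.
White has 4 legal replies: Ka3, Kb2, Kb1, Ka1.
In check but a legal move exists → not checkmate.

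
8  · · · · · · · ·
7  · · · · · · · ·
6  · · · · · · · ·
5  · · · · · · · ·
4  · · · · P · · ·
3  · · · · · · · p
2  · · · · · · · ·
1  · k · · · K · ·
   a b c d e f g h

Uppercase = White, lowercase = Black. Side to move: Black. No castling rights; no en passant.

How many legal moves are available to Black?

6

Black to move; king on b1.
In check: no.
Legal moves: Kc2, Kb2, Ka2, Kc1, Ka1, h2.
Count: 6.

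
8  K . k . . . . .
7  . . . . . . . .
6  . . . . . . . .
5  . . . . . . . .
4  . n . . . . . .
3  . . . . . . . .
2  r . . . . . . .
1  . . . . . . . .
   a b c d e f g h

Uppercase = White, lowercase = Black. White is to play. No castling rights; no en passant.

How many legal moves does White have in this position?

0

White to move; king on a8.
In check: yes, from the black rook on a2.
Legal moves: none.
Count: 0.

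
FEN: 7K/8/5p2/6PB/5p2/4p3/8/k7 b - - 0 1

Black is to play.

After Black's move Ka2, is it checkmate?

After Ka2: white king on h8; in check: no.
White is not in check, so this cannot be checkmate.

no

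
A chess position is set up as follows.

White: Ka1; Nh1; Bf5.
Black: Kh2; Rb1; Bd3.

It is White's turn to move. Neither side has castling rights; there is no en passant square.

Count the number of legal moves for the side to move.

1

White to move; king on a1.
In check: yes, from the black rook on b1.
Legal moves: Ka2.
Count: 1.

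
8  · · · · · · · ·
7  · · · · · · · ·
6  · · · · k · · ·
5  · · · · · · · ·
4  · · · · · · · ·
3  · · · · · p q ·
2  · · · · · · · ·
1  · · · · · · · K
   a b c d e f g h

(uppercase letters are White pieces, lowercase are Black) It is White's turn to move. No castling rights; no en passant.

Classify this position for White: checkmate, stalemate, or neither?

stalemate

White to move; white king on h1.
In check: no.
King squares — g1: attacked by Qg3; g2: attacked by Pf3; h2: attacked by Qg3.
Legal moves for White: none.
Not in check and no legal moves → stalemate.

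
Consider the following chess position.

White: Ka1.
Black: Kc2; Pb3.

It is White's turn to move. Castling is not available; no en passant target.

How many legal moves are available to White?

0

White to move; king on a1.
In check: no.
Legal moves: none.
Count: 0.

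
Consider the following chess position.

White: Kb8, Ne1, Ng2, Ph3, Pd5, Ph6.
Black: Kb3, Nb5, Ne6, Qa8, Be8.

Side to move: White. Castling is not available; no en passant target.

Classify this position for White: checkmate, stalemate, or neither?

White to move; white king on b8.
In check: yes, from the black queen on a8.
Legal moves for White: Kxa8.
White is in check but has 1 legal move → neither.

neither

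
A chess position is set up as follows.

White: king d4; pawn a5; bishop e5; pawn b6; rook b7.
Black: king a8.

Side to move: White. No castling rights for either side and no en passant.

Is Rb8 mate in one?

yes

After Rb8: black king on a8; in check: yes, from the white rook on b8.
King squares — a7: attacked by Pb6; b7: attacked by Rb8; b8: attacked by Be5.
Black has no legal moves → checkmate.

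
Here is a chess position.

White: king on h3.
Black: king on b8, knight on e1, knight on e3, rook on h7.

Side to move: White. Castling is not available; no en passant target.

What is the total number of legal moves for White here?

White to move; king on h3.
In check: yes, from the black rook on h7.
Legal moves: Kg3.
Count: 1.

1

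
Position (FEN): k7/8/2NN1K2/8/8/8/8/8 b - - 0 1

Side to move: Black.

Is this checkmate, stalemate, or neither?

Black to move; black king on a8.
In check: no.
King squares — a7: attacked by Nc6; b7: attacked by Nd6; b8: attacked by Nc6.
Legal moves for Black: none.
Not in check and no legal moves → stalemate.

stalemate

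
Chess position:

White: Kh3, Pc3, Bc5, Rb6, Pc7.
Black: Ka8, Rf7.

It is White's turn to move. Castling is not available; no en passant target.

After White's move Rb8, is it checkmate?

After Rb8: black king on a8; in check: yes, from the white rook on b8.
King squares — a7: attacked by Bc5; b7: attacked by Rb8; b8: attacked by Pc7.
Black has no legal moves → checkmate.

yes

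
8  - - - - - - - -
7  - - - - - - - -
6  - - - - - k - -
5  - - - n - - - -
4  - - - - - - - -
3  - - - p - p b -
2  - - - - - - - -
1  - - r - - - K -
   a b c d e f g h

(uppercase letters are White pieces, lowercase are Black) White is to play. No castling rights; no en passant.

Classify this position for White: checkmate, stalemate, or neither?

checkmate

White to move; white king on g1.
In check: yes, from the black rook on c1.
King squares — f1: attacked by Rc1; h1: attacked by Rc1; f2: attacked by Bg3; g2: attacked by Pf3; h2: attacked by Bg3.
Legal moves for White: none.
In check with no legal moves → checkmate.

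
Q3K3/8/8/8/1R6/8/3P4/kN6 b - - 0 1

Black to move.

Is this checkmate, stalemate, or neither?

Black to move; black king on a1.
In check: yes, from the white queen on a8.
King squares — b1: attacked by Rb4; a2: attacked by Qa8; b2: attacked by Rb4.
Legal moves for Black: none.
In check with no legal moves → checkmate.

checkmate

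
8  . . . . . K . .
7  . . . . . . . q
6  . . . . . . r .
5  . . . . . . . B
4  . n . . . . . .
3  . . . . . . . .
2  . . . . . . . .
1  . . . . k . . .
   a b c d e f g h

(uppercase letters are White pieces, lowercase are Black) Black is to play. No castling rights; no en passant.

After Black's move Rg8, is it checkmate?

After Rg8: white king on f8; in check: yes, from the black rook on g8.
King squares — e7: attacked by Qh7; f7: attacked by Qh7; g7: attacked by Qh7; e8: attacked by Rg8; g8: attacked by Qh7.
White has no legal moves → checkmate.

yes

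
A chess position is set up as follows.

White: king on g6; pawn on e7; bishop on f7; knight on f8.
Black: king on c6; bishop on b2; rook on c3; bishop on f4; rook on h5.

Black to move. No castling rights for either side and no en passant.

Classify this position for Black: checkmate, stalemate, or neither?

neither

Black to move; black king on c6.
In check: no.
Legal moves for Black include: Kc7, Kb7, Kd6, Kb6, Kc5, Kb5, Rh8, Rh7, Rh6+, Rg5+, Rf5, Re5, Rd5, Rhc5, Rb5, Ra5, Rh4, Rhh3, ... (list truncated; more exist).
Black has legal moves and is not in check → neither.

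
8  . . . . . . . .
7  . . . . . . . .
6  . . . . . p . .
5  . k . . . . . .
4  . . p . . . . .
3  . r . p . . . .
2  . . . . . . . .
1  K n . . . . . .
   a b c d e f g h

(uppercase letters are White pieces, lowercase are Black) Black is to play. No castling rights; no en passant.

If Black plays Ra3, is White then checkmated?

no

After Ra3: white king on a1; in check: yes, from the black rook on a3.
White has 2 legal replies: Kb2, Kxb1.
In check but a legal move exists → not checkmate.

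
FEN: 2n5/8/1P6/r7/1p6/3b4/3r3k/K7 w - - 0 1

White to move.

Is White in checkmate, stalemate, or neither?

checkmate

White to move; white king on a1.
In check: yes, from the black rook on a5.
King squares — b1: attacked by Bd3; a2: attacked by Rd2; b2: attacked by Rd2.
Legal moves for White: none.
In check with no legal moves → checkmate.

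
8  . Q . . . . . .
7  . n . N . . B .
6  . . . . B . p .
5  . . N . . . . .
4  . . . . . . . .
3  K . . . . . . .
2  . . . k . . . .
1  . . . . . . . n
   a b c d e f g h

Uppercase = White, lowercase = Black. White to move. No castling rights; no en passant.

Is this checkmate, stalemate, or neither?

neither

White to move; white king on a3.
In check: no.
Legal moves for White include: Qh8, Qg8, Qf8, Qe8, Qd8, Qc8, Qa8, Qc7, Qxb7, Qa7, Qd6+, Qe5, Qf4+, Qg3, Qh2+, Bh8, Bf8, Bh6+, ... (list truncated; more exist).
White has legal moves and is not in check → neither.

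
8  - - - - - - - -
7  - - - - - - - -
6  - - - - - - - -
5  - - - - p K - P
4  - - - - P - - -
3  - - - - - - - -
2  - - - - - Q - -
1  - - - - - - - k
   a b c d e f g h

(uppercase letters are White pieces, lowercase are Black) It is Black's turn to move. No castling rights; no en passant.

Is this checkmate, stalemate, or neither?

stalemate

Black to move; black king on h1.
In check: no.
King squares — g1: attacked by Qf2; g2: attacked by Qf2; h2: attacked by Qf2.
Legal moves for Black: none.
Not in check and no legal moves → stalemate.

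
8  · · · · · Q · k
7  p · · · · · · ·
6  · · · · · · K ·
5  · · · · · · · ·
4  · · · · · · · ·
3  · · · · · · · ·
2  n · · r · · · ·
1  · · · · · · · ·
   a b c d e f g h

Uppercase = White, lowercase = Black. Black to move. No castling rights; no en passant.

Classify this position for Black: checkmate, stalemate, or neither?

Black to move; black king on h8.
In check: yes, from the white queen on f8.
King squares — g7: attacked by Kg6; h7: attacked by Kg6; g8: attacked by Qf8.
Legal moves for Black: none.
In check with no legal moves → checkmate.

checkmate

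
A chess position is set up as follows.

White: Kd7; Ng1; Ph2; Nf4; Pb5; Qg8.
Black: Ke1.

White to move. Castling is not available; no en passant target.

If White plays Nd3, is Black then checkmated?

After Nd3: black king on e1; in check: yes, from the white knight on d3.
Black has 3 legal replies: Kd2, Kf1, Kd1.
In check but a legal move exists → not checkmate.

no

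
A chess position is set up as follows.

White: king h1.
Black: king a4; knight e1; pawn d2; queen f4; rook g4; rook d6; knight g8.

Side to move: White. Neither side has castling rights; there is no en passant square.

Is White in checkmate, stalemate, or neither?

stalemate

White to move; white king on h1.
In check: no.
King squares — g1: attacked by Rg4; g2: attacked by Ne1; h2: attacked by Qf4.
Legal moves for White: none.
Not in check and no legal moves → stalemate.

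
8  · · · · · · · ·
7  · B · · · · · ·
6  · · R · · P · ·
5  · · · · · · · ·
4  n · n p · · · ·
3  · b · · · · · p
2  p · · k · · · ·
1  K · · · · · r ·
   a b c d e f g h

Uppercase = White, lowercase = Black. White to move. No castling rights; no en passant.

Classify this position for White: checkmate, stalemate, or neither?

checkmate

White to move; white king on a1.
In check: yes, from the black rook on g1.
King squares — b1: attacked by Rg1; a2: attacked by Bb3; b2: attacked by Na4.
Legal moves for White: none.
In check with no legal moves → checkmate.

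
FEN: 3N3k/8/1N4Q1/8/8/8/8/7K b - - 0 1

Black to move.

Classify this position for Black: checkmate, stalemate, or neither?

Black to move; black king on h8.
In check: no.
King squares — g7: attacked by Qg6; h7: attacked by Qg6; g8: attacked by Qg6.
Legal moves for Black: none.
Not in check and no legal moves → stalemate.

stalemate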